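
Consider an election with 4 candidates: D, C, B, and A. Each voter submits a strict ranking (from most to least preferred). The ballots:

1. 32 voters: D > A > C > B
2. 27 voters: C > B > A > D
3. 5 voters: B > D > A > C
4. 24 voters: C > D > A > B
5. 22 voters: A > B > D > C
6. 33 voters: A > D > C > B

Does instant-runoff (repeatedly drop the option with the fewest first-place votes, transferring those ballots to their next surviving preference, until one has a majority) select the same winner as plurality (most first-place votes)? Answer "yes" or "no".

Instant-runoff — R1 D 32, C 51, B 5, A 55 (B out); R2 D 37, C 51, A 55 (D out); R3 C 51, A 92 (A winner). Winner: A.
Plurality — first-place votes: D 32, C 51, B 5, A 55. Winner: A.
The two methods agree.

yes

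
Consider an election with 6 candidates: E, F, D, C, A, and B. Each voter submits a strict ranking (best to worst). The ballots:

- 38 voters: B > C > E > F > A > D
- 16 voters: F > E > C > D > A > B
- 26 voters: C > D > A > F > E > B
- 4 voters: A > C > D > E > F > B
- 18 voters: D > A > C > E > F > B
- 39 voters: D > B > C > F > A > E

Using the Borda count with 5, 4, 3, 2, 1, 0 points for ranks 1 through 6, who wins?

E: 38·3 + 16·4 + 26·1 + 4·2 + 18·2 + 39·0 = 248
F: 38·2 + 16·5 + 26·2 + 4·1 + 18·1 + 39·2 = 308
D: 38·0 + 16·2 + 26·4 + 4·3 + 18·5 + 39·5 = 433
C: 38·4 + 16·3 + 26·5 + 4·4 + 18·3 + 39·3 = 517
A: 38·1 + 16·1 + 26·3 + 4·5 + 18·4 + 39·1 = 263
B: 38·5 + 16·0 + 26·0 + 4·0 + 18·0 + 39·4 = 346
C has the highest Borda score (517).

C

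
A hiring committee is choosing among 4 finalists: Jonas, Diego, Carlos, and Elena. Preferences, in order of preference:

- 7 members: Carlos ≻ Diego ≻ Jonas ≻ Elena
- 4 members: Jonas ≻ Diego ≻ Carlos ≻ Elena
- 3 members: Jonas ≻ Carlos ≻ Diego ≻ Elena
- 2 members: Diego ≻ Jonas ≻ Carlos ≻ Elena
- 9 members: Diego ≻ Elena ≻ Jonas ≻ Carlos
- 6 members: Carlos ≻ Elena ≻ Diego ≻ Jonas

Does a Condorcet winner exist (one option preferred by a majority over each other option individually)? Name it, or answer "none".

none

Checking pairwise contests:
Diego beats Jonas 24–7.
Carlos beats Diego 16–15.
Jonas beats Carlos 18–13.
Jonas beats Elena 16–15.
Every option loses at least one head-to-head, so there is no Condorcet winner.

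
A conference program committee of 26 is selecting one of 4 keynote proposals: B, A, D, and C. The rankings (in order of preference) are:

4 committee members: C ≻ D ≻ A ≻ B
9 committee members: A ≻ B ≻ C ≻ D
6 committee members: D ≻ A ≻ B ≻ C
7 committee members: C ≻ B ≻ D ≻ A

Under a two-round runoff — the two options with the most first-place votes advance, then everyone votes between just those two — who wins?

A

Round 1 first-place votes: B 0, A 9, D 6, C 11.
C and A advance.
Runoff: C is preferred to A by 11 voters; A by 15.
A wins the runoff.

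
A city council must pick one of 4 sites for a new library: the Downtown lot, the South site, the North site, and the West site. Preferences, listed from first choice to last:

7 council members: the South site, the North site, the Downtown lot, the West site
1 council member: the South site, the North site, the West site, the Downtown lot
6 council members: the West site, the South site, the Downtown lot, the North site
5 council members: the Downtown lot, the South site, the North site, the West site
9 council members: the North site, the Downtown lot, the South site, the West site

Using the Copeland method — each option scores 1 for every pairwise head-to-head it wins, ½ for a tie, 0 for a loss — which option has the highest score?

the Downtown lot: beats the West site; ties the South site; loses to the North site → score 1.5.
the South site: beats the North site and the West site; ties the Downtown lot → score 2.5.
the North site: beats the Downtown lot and the West site; loses to the South site → score 2.
the West site: loses to the Downtown lot, the South site, and the North site → score 0.
the South site has the best pairwise record.

the South site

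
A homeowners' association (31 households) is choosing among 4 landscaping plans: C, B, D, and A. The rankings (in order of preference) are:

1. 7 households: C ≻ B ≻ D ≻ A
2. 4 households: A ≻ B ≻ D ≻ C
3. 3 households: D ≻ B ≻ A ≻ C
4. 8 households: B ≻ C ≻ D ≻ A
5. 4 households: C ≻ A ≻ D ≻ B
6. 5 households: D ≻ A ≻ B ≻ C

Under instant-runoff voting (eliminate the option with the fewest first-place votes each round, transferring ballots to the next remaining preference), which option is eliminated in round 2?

Round 1: C 11, B 8, D 8, A 4. Eliminate A.
Round 2: C 11, B 12, D 8. Eliminate D.

D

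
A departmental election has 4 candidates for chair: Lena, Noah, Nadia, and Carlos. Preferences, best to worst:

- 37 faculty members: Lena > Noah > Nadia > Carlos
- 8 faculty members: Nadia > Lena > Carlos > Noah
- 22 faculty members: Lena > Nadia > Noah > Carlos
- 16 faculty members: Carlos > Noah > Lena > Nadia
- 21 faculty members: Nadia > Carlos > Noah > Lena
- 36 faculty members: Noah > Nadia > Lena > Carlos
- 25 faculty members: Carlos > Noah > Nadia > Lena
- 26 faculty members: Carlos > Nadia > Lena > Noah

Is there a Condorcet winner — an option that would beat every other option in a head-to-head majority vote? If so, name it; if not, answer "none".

Checking pairwise contests:
Noah beats Lena 98–93.
Carlos beats Noah 96–95.
Noah beats Nadia 114–77.
Lena beats Carlos 103–88.
Every option loses at least one head-to-head, so there is no Condorcet winner.

none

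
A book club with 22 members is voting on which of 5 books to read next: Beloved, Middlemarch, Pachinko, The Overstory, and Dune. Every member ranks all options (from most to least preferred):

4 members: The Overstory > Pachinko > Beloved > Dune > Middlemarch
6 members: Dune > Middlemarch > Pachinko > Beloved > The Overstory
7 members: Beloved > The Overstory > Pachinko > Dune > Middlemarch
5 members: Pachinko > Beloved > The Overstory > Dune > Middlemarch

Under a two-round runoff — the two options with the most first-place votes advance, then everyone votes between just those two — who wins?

Beloved

Round 1 first-place votes: Beloved 7, Middlemarch 0, Pachinko 5, The Overstory 4, Dune 6.
Beloved and Dune advance.
Runoff: Beloved is preferred to Dune by 16 voters; Dune by 6.
Beloved wins the runoff.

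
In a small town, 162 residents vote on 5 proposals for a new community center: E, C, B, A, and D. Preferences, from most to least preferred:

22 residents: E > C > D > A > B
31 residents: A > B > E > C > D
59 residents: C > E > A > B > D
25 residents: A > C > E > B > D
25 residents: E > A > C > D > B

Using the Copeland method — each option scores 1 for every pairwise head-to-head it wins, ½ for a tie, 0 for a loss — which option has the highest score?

E: beats B, A, and D; loses to C → score 3.
C: beats E, B, and D; ties A → score 3.5.
B: beats D; loses to E, C, and A → score 1.
A: beats B and D; ties C; loses to E → score 2.5.
D: loses to E, C, B, and A → score 0.
C has the best pairwise record.

C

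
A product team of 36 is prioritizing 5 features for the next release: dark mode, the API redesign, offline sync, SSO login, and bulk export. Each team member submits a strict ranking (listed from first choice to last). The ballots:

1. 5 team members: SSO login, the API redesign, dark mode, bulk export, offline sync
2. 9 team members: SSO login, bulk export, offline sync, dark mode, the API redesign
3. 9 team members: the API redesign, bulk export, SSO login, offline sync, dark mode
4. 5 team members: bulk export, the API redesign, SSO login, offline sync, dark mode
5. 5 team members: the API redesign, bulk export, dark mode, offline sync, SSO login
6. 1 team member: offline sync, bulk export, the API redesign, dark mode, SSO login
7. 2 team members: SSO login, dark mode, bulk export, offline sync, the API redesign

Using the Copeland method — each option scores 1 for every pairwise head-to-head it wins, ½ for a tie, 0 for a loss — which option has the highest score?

the API redesign

dark mode: loses to the API redesign, offline sync, SSO login, and bulk export → score 0.
the API redesign: beats dark mode, offline sync, SSO login, and bulk export → score 4.
offline sync: beats dark mode; loses to the API redesign, SSO login, and bulk export → score 1.
SSO login: beats dark mode and offline sync; loses to the API redesign and bulk export → score 2.
bulk export: beats dark mode, offline sync, and SSO login; loses to the API redesign → score 3.
the API redesign has the best pairwise record.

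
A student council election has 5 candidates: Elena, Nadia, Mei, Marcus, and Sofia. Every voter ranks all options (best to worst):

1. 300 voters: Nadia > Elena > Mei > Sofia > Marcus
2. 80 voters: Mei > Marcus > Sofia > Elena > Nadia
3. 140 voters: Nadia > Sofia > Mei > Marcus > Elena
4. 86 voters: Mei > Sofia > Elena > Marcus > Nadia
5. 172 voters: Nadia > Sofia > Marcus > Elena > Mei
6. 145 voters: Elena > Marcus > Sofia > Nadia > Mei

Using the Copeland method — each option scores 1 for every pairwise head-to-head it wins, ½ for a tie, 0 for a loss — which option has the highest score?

Nadia

Elena: beats Mei and Marcus; loses to Nadia and Sofia → score 2.
Nadia: beats Elena, Mei, Marcus, and Sofia → score 4.
Mei: beats Marcus and Sofia; loses to Elena and Nadia → score 2.
Marcus: loses to Elena, Nadia, Mei, and Sofia → score 0.
Sofia: beats Elena and Marcus; loses to Nadia and Mei → score 2.
Nadia has the best pairwise record.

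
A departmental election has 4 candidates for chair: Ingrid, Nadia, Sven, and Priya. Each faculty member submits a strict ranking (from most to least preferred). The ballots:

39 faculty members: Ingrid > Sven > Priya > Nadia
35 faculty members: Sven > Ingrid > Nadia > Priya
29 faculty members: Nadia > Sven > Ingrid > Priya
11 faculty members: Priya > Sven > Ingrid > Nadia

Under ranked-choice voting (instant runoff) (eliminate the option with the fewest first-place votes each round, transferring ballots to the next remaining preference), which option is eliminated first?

Priya

Round 1: Ingrid 39, Nadia 29, Sven 35, Priya 11. Eliminate Priya.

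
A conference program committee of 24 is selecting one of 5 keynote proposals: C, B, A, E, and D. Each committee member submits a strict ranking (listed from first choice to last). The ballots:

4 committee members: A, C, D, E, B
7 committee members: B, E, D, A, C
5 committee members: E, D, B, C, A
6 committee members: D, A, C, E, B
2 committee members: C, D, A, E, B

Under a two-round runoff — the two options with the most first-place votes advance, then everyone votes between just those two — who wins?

D

Round 1 first-place votes: C 2, B 7, A 4, E 5, D 6.
B and D advance.
Runoff: B is preferred to D by 7 voters; D by 17.
D wins the runoff.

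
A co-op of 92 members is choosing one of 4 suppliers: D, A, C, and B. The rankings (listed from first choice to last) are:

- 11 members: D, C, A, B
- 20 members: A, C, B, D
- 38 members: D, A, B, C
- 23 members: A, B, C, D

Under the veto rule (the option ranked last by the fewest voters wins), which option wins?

Last-place votes: D 43, A 0, C 38, B 11.
A is ranked last by the fewest voters, so A wins.

A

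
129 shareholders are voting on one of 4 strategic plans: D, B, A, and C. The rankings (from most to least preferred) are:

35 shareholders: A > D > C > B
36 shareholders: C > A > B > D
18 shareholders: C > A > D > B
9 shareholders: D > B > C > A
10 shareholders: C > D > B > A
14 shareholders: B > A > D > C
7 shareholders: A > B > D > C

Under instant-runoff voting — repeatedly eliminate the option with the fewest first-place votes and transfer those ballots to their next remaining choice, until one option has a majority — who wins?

Round 1: D 9, B 14, A 42, C 64. Eliminate D.
Round 2: B 23, A 42, C 64. Eliminate B.
Round 3: A 56, C 73. C has a majority.

C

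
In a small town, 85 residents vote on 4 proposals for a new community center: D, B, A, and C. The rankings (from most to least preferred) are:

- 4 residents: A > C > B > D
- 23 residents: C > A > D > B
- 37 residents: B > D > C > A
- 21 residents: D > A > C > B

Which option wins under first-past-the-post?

B

First-place votes: D 21, B 37, A 4, C 23.
B has the most first-place votes.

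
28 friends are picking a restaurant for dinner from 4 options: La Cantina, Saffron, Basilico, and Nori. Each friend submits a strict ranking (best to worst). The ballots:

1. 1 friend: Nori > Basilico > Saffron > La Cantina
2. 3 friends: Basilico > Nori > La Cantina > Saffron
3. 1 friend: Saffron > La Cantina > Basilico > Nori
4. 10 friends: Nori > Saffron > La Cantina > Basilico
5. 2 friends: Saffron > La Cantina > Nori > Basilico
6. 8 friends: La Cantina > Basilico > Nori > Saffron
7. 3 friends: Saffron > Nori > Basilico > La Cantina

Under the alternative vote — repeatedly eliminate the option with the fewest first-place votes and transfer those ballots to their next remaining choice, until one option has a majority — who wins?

Nori

Round 1: La Cantina 8, Saffron 6, Basilico 3, Nori 11. Eliminate Basilico.
Round 2: La Cantina 8, Saffron 6, Nori 14. Eliminate Saffron.
Round 3: La Cantina 11, Nori 17. Nori has a majority.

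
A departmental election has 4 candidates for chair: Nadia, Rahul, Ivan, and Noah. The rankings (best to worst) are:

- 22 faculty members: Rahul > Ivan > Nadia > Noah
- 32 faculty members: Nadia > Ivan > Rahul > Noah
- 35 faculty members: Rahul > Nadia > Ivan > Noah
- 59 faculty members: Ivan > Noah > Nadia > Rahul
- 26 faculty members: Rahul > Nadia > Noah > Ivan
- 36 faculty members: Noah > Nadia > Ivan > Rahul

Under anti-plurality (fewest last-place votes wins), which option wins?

Last-place votes: Nadia 0, Rahul 95, Ivan 26, Noah 89.
Nadia is ranked last by the fewest voters, so Nadia wins.

Nadia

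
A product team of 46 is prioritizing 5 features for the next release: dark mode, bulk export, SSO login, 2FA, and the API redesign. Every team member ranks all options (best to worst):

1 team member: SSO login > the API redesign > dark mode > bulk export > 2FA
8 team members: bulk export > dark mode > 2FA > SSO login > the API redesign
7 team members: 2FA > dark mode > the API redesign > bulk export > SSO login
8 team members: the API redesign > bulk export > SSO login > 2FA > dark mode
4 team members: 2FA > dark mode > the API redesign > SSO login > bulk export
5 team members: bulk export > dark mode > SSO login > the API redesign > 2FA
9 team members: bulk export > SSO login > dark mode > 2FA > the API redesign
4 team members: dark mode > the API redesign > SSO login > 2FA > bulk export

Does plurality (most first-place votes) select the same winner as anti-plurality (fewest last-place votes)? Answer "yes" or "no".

no

Plurality — first-place votes: dark mode 4, bulk export 22, SSO login 1, 2FA 11, the API redesign 8. Winner: bulk export.
Anti-plurality — last-place votes: dark mode 8, bulk export 8, SSO login 7, 2FA 6, the API redesign 17. Winner: 2FA.
The two methods disagree.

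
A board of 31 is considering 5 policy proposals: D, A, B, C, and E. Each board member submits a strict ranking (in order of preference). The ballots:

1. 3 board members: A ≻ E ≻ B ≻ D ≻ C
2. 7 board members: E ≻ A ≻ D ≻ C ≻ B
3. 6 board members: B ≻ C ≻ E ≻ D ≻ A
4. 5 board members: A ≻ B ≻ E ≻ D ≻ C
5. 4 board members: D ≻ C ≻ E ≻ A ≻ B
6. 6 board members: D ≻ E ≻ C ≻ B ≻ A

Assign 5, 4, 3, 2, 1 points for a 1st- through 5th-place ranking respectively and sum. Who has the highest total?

E

D: 3·2 + 7·3 + 6·2 + 5·2 + 4·5 + 6·5 = 99
A: 3·5 + 7·4 + 6·1 + 5·5 + 4·2 + 6·1 = 88
B: 3·3 + 7·1 + 6·5 + 5·4 + 4·1 + 6·2 = 82
C: 3·1 + 7·2 + 6·4 + 5·1 + 4·4 + 6·3 = 80
E: 3·4 + 7·5 + 6·3 + 5·3 + 4·3 + 6·4 = 116
E has the highest Borda score (116).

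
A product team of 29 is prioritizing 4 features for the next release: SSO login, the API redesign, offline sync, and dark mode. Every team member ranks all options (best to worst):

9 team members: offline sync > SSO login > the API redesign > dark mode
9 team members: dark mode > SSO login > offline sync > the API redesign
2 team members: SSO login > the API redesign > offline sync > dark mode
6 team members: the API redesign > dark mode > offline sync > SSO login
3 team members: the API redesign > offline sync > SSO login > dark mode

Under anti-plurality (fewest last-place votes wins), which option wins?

Last-place votes: SSO login 6, the API redesign 9, offline sync 0, dark mode 14.
offline sync is ranked last by the fewest voters, so offline sync wins.

offline sync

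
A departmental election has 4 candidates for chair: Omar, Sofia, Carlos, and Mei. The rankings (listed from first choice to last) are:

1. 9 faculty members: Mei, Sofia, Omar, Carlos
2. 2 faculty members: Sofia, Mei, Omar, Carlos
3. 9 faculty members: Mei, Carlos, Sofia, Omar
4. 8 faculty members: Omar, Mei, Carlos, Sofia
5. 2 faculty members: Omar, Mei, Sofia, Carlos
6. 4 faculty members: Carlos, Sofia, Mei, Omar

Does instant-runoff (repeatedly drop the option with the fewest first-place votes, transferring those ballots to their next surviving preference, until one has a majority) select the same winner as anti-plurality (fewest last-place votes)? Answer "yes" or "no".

yes

Instant-runoff — R1 Omar 10, Sofia 2, Carlos 4, Mei 18 (Mei winner). Winner: Mei.
Anti-plurality — last-place votes: Omar 13, Sofia 8, Carlos 13, Mei 0. Winner: Mei.
The two methods agree.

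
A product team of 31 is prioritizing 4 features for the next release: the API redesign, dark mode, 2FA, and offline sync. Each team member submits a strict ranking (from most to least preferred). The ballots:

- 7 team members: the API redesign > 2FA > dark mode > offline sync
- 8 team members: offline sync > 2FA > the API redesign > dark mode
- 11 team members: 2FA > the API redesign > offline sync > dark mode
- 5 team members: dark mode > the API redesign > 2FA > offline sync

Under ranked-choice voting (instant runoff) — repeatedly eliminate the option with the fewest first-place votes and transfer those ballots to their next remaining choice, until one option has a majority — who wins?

2FA

Round 1: the API redesign 7, dark mode 5, 2FA 11, offline sync 8. Eliminate dark mode.
Round 2: the API redesign 12, 2FA 11, offline sync 8. Eliminate offline sync.
Round 3: the API redesign 12, 2FA 19. 2FA has a majority.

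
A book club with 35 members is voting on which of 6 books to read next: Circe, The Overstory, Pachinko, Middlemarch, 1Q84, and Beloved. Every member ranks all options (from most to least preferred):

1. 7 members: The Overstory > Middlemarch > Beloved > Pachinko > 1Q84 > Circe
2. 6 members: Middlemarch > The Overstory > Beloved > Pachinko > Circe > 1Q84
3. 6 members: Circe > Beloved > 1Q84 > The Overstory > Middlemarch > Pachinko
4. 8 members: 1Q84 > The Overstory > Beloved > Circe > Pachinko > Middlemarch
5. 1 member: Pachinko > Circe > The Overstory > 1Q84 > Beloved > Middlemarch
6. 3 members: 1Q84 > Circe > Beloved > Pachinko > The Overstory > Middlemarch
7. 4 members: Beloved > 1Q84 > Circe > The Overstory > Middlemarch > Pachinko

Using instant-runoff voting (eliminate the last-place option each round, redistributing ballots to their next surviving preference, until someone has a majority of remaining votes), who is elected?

1Q84

Round 1: Circe 6, The Overstory 7, Pachinko 1, Middlemarch 6, 1Q84 11, Beloved 4. Eliminate Pachinko.
Round 2: Circe 7, The Overstory 7, Middlemarch 6, 1Q84 11, Beloved 4. Eliminate Beloved.
Round 3: Circe 7, The Overstory 7, Middlemarch 6, 1Q84 15. Eliminate Middlemarch.
Round 4: Circe 7, The Overstory 13, 1Q84 15. Eliminate Circe.
Round 5: The Overstory 14, 1Q84 21. 1Q84 has a majority.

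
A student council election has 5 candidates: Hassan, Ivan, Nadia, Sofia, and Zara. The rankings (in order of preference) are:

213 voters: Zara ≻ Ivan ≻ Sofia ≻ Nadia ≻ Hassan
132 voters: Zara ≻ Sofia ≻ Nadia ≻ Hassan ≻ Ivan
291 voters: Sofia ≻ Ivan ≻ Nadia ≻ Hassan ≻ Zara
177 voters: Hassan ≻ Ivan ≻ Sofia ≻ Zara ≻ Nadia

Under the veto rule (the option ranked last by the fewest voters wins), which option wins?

Sofia

Last-place votes: Hassan 213, Ivan 132, Nadia 177, Sofia 0, Zara 291.
Sofia is ranked last by the fewest voters, so Sofia wins.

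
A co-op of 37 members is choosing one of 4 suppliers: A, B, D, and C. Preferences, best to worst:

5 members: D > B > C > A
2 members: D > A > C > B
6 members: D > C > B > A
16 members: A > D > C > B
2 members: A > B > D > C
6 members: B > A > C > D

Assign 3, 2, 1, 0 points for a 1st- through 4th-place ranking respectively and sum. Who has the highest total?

D

A: 5·0 + 2·2 + 6·0 + 16·3 + 2·3 + 6·2 = 70
B: 5·2 + 2·0 + 6·1 + 16·0 + 2·2 + 6·3 = 38
D: 5·3 + 2·3 + 6·3 + 16·2 + 2·1 + 6·0 = 73
C: 5·1 + 2·1 + 6·2 + 16·1 + 2·0 + 6·1 = 41
D has the highest Borda score (73).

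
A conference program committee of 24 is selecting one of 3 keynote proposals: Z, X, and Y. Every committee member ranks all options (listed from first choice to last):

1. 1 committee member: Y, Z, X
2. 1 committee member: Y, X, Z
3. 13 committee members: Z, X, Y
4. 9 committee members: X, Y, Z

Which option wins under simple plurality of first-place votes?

Z

First-place votes: Z 13, X 9, Y 2.
Z has the most first-place votes.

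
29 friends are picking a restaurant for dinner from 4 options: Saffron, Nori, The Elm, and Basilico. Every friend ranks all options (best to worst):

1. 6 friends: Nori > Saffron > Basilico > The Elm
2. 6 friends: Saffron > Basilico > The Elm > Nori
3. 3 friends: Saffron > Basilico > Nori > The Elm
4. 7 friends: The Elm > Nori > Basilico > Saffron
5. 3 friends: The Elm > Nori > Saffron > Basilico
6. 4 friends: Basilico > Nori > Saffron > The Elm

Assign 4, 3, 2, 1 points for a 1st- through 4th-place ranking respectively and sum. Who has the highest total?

Saffron: 6·3 + 6·4 + 3·4 + 7·1 + 3·2 + 4·2 = 75
Nori: 6·4 + 6·1 + 3·2 + 7·3 + 3·3 + 4·3 = 78
The Elm: 6·1 + 6·2 + 3·1 + 7·4 + 3·4 + 4·1 = 65
Basilico: 6·2 + 6·3 + 3·3 + 7·2 + 3·1 + 4·4 = 72
Nori has the highest Borda score (78).

Nori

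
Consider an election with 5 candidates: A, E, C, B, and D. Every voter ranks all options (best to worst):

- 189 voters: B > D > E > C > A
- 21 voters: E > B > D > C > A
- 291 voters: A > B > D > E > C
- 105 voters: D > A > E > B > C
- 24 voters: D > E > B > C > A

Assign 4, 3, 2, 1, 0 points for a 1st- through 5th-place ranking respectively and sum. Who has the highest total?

A: 189·0 + 21·0 + 291·4 + 105·3 + 24·0 = 1479
E: 189·2 + 21·4 + 291·1 + 105·2 + 24·3 = 1035
C: 189·1 + 21·1 + 291·0 + 105·0 + 24·1 = 234
B: 189·4 + 21·3 + 291·3 + 105·1 + 24·2 = 1845
D: 189·3 + 21·2 + 291·2 + 105·4 + 24·4 = 1707
B has the highest Borda score (1845).

B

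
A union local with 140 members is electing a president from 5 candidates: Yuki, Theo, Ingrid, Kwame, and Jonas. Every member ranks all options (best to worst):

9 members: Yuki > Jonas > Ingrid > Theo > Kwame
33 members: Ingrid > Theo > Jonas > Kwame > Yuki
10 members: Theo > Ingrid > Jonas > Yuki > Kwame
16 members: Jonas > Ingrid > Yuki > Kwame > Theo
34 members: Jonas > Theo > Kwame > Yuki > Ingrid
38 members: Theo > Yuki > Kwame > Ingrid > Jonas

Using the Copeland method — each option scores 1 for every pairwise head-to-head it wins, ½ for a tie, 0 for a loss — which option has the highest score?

Yuki: beats Ingrid and Kwame; loses to Theo and Jonas → score 2.
Theo: beats Yuki, Ingrid, Kwame, and Jonas → score 4.
Ingrid: beats Jonas; loses to Yuki, Theo, and Kwame → score 1.
Kwame: beats Ingrid; loses to Yuki, Theo, and Jonas → score 1.
Jonas: beats Yuki and Kwame; loses to Theo and Ingrid → score 2.
Theo has the best pairwise record.

Theo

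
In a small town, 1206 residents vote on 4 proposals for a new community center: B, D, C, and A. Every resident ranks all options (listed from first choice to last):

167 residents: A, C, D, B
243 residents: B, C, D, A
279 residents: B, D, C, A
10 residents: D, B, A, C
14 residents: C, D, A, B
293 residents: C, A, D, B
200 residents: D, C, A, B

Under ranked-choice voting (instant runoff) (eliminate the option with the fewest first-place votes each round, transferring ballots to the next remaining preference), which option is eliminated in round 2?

Round 1: B 522, D 210, C 307, A 167. Eliminate A.
Round 2: B 522, D 210, C 474. Eliminate D.

D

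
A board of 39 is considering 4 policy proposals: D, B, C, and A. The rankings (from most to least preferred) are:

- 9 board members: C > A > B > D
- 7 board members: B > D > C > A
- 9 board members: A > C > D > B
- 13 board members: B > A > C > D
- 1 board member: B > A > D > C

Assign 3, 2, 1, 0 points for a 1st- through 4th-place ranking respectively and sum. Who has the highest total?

D: 9·0 + 7·2 + 9·1 + 13·0 + 1·1 = 24
B: 9·1 + 7·3 + 9·0 + 13·3 + 1·3 = 72
C: 9·3 + 7·1 + 9·2 + 13·1 + 1·0 = 65
A: 9·2 + 7·0 + 9·3 + 13·2 + 1·2 = 73
A has the highest Borda score (73).

A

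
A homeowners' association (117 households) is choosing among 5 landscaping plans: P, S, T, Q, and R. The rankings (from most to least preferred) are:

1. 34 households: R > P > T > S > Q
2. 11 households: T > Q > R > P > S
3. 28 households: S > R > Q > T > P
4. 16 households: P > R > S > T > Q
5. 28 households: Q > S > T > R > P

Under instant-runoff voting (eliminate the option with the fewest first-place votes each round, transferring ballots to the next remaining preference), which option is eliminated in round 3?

S

Round 1: P 16, S 28, T 11, Q 28, R 34. Eliminate T.
Round 2: P 16, S 28, Q 39, R 34. Eliminate P.
Round 3: S 28, Q 39, R 50. Eliminate S.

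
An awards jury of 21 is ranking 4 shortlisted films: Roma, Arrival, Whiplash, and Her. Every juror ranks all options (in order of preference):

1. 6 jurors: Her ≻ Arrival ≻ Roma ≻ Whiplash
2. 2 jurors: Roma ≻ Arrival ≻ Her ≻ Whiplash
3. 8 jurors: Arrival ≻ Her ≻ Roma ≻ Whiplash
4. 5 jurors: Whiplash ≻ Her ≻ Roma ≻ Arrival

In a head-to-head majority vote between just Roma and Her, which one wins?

Her

Voters preferring Roma to Her: 2; preferring Her to Roma: 19.
Her wins the head-to-head.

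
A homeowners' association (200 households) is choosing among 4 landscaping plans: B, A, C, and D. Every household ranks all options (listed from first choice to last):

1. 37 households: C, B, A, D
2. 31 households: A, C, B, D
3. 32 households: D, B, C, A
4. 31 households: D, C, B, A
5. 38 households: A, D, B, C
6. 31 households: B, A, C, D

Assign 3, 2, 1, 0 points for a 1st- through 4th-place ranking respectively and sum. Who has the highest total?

B: 37·2 + 31·1 + 32·2 + 31·1 + 38·1 + 31·3 = 331
A: 37·1 + 31·3 + 32·0 + 31·0 + 38·3 + 31·2 = 306
C: 37·3 + 31·2 + 32·1 + 31·2 + 38·0 + 31·1 = 298
D: 37·0 + 31·0 + 32·3 + 31·3 + 38·2 + 31·0 = 265
B has the highest Borda score (331).

B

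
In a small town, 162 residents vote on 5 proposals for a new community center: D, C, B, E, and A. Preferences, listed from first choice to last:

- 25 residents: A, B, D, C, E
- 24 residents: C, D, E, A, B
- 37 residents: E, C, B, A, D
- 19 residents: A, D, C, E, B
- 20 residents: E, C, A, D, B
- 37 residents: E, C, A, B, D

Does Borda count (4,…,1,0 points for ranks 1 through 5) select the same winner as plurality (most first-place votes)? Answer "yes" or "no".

yes

Borda — scores: D 199, C 441, B 186, E 443, A 351. Winner: E.
Plurality — first-place votes: D 0, C 24, B 0, E 94, A 44. Winner: E.
The two methods agree.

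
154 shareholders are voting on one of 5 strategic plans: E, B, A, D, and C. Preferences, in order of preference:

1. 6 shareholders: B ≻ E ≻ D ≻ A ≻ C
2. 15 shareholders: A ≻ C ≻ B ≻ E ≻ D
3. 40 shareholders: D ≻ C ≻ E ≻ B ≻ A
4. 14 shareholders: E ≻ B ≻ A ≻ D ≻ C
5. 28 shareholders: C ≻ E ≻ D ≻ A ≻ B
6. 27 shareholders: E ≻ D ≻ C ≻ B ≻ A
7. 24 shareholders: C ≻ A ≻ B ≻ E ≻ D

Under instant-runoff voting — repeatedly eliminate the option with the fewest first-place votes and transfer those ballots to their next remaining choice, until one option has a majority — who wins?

Round 1: E 41, B 6, A 15, D 40, C 52. Eliminate B.
Round 2: E 47, A 15, D 40, C 52. Eliminate A.
Round 3: E 47, D 40, C 67. Eliminate D.
Round 4: E 47, C 107. C has a majority.

C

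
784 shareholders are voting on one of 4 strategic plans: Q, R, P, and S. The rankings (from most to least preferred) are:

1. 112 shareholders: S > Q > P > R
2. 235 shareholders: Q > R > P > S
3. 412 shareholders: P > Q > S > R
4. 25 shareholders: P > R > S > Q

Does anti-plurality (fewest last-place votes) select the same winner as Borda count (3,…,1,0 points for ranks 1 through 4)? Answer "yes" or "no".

Anti-plurality — last-place votes: Q 25, R 524, P 0, S 235. Winner: P.
Borda — scores: Q 1753, R 520, P 1658, S 773. Winner: Q.
The two methods disagree.

no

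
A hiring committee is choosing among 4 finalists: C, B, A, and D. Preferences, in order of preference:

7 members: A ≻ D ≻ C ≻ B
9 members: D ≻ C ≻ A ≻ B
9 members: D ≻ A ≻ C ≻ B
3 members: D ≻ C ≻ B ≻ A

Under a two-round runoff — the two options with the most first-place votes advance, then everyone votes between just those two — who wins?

D

Round 1 first-place votes: C 0, B 0, A 7, D 21.
D and A advance.
Runoff: D is preferred to A by 21 voters; A by 7.
D wins the runoff.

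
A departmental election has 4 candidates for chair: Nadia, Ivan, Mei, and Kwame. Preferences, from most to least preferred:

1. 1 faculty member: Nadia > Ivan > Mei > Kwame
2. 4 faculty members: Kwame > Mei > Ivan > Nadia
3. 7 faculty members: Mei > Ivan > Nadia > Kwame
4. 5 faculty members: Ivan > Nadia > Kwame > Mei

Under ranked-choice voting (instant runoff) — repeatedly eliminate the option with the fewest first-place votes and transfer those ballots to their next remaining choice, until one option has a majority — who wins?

Mei

Round 1: Nadia 1, Ivan 5, Mei 7, Kwame 4. Eliminate Nadia.
Round 2: Ivan 6, Mei 7, Kwame 4. Eliminate Kwame.
Round 3: Ivan 6, Mei 11. Mei has a majority.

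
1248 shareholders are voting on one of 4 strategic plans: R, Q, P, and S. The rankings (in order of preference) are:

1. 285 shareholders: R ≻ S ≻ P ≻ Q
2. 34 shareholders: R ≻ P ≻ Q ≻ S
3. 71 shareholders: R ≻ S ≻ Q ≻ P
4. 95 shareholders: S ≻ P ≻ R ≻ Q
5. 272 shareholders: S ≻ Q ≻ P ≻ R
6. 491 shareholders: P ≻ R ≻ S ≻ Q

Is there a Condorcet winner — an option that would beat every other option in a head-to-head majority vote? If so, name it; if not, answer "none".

Checking pairwise contests:
P beats R 858–390.
R beats Q 976–272.
S beats P 723–525.
R beats S 881–367.
Every option loses at least one head-to-head, so there is no Condorcet winner.

none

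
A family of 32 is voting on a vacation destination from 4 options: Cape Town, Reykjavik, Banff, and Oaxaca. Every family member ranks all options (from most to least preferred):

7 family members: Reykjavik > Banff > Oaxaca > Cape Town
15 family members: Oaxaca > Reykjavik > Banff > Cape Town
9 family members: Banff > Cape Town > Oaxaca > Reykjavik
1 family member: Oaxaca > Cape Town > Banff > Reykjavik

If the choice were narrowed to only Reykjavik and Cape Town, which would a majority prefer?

Voters preferring Reykjavik to Cape Town: 22; preferring Cape Town to Reykjavik: 10.
Reykjavik wins the head-to-head.

Reykjavik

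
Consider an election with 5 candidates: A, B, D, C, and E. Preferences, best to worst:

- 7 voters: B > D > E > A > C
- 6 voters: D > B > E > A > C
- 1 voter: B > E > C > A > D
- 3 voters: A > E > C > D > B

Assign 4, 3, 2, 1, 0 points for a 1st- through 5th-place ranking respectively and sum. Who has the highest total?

A: 7·1 + 6·1 + 1·1 + 3·4 = 26
B: 7·4 + 6·3 + 1·4 + 3·0 = 50
D: 7·3 + 6·4 + 1·0 + 3·1 = 48
C: 7·0 + 6·0 + 1·2 + 3·2 = 8
E: 7·2 + 6·2 + 1·3 + 3·3 = 38
B has the highest Borda score (50).

B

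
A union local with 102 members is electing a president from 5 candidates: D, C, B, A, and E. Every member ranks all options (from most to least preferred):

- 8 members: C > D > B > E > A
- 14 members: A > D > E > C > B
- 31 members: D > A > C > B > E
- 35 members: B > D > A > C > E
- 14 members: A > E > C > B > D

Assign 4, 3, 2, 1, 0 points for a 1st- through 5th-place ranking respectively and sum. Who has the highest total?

D: 8·3 + 14·3 + 31·4 + 35·3 + 14·0 = 295
C: 8·4 + 14·1 + 31·2 + 35·1 + 14·2 = 171
B: 8·2 + 14·0 + 31·1 + 35·4 + 14·1 = 201
A: 8·0 + 14·4 + 31·3 + 35·2 + 14·4 = 275
E: 8·1 + 14·2 + 31·0 + 35·0 + 14·3 = 78
D has the highest Borda score (295).

D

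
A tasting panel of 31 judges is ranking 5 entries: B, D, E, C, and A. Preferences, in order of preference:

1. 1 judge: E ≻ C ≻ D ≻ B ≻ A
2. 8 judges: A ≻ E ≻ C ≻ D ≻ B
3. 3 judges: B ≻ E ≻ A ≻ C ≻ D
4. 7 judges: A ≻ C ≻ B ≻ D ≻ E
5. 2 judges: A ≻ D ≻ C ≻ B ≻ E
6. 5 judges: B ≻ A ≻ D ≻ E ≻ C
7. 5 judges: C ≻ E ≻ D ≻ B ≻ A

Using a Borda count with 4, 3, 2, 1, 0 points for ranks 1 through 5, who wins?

A

B: 1·1 + 8·0 + 3·4 + 7·2 + 2·1 + 5·4 + 5·1 = 54
D: 1·2 + 8·1 + 3·0 + 7·1 + 2·3 + 5·2 + 5·2 = 43
E: 1·4 + 8·3 + 3·3 + 7·0 + 2·0 + 5·1 + 5·3 = 57
C: 1·3 + 8·2 + 3·1 + 7·3 + 2·2 + 5·0 + 5·4 = 67
A: 1·0 + 8·4 + 3·2 + 7·4 + 2·4 + 5·3 + 5·0 = 89
A has the highest Borda score (89).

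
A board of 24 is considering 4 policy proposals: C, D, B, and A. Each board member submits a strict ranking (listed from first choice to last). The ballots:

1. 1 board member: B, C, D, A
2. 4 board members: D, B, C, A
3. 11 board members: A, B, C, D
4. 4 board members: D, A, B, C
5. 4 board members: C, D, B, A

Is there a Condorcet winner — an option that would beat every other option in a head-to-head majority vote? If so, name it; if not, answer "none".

Checking pairwise contests:
B beats C 20–4.
C beats D 16–8.
A beats B 15–9.
D beats A 13–11.
Every option loses at least one head-to-head, so there is no Condorcet winner.

none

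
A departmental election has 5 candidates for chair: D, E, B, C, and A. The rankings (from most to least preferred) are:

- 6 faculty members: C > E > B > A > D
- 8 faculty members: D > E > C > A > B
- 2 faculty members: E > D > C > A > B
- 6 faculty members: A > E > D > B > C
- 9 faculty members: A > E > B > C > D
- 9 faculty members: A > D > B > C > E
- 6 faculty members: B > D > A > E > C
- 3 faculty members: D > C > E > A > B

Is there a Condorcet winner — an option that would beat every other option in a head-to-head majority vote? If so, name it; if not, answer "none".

A vs D: 30–19 for A.
A vs E: 30–19 for A.
A vs B: 37–12 for A.
A vs C: 30–19 for A.
A beats every other option head-to-head.

A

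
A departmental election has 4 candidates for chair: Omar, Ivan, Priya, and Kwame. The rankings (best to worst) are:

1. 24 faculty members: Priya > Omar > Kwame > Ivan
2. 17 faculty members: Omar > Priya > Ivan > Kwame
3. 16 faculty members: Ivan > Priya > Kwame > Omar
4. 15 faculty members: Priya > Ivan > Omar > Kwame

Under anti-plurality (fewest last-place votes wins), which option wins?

Last-place votes: Omar 16, Ivan 24, Priya 0, Kwame 32.
Priya is ranked last by the fewest voters, so Priya wins.

Priya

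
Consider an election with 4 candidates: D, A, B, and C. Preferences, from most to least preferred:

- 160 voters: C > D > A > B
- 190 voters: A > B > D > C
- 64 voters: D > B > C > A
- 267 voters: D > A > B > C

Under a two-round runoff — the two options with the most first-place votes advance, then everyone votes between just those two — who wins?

Round 1 first-place votes: D 331, A 190, B 0, C 160.
D and A advance.
Runoff: D is preferred to A by 491 voters; A by 190.
D wins the runoff.

D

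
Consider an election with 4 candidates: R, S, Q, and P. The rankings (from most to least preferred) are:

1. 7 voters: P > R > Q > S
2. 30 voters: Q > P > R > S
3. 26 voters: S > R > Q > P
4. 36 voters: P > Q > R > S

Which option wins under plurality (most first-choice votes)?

First-place votes: R 0, S 26, Q 30, P 43.
P has the most first-place votes.

P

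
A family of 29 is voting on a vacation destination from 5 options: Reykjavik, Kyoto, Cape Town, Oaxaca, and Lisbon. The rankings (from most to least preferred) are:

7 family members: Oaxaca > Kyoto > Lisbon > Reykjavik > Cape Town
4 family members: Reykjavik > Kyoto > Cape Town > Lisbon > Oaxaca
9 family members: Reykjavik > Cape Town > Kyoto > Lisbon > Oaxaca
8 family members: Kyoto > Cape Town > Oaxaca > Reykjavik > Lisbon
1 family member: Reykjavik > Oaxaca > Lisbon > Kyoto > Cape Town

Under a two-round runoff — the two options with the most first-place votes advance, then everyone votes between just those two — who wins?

Round 1 first-place votes: Reykjavik 14, Kyoto 8, Cape Town 0, Oaxaca 7, Lisbon 0.
Reykjavik and Kyoto advance.
Runoff: Reykjavik is preferred to Kyoto by 14 voters; Kyoto by 15.
Kyoto wins the runoff.

Kyoto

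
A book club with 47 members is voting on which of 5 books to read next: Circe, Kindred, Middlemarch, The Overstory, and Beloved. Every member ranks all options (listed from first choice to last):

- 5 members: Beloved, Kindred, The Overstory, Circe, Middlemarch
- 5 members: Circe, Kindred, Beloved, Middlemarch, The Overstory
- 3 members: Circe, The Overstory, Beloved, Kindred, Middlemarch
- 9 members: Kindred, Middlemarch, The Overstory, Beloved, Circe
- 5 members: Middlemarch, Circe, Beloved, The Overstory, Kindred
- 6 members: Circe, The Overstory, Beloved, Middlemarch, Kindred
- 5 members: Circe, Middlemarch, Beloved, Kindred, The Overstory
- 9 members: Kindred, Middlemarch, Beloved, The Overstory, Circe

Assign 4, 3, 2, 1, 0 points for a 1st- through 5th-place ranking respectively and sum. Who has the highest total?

Kindred

Circe: 5·1 + 5·4 + 3·4 + 9·0 + 5·3 + 6·4 + 5·4 + 9·0 = 96
Kindred: 5·3 + 5·3 + 3·1 + 9·4 + 5·0 + 6·0 + 5·1 + 9·4 = 110
Middlemarch: 5·0 + 5·1 + 3·0 + 9·3 + 5·4 + 6·1 + 5·3 + 9·3 = 100
The Overstory: 5·2 + 5·0 + 3·3 + 9·2 + 5·1 + 6·3 + 5·0 + 9·1 = 69
Beloved: 5·4 + 5·2 + 3·2 + 9·1 + 5·2 + 6·2 + 5·2 + 9·2 = 95
Kindred has the highest Borda score (110).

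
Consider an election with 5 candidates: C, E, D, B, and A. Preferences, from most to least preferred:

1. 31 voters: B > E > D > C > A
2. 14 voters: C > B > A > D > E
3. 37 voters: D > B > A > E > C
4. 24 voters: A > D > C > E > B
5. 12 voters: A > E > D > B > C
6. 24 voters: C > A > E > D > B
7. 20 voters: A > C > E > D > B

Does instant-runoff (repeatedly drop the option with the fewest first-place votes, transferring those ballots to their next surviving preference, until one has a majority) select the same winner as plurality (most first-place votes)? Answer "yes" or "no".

yes

Instant-runoff — R1 C 38, E 0, D 37, B 31, A 56 (E out); R2 C 38, D 37, B 31, A 56 (B out); R3 C 38, D 68, A 56 (C out); R4 D 68, A 94 (A winner). Winner: A.
Plurality — first-place votes: C 38, E 0, D 37, B 31, A 56. Winner: A.
The two methods agree.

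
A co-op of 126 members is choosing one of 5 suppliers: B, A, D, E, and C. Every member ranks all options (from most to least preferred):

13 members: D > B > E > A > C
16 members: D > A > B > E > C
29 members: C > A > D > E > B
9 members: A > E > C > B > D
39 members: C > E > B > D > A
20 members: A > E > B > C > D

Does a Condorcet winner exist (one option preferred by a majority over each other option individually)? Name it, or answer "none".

C

C vs B: 77–49 for C.
C vs A: 68–58 for C.
C vs D: 97–29 for C.
C vs E: 68–58 for C.
C beats every other option head-to-head.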